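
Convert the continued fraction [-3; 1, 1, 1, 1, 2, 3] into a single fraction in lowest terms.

-105/44

Start with 3.
2 + 1/(3/1) = 2 + 1/3 = 7/3
1 + 1/(7/3) = 1 + 3/7 = 10/7
1 + 1/(10/7) = 1 + 7/10 = 17/10
1 + 1/(17/10) = 1 + 10/17 = 27/17
1 + 1/(27/17) = 1 + 17/27 = 44/27
-3 + 1/(44/27) = -3 + 27/44 = -105/44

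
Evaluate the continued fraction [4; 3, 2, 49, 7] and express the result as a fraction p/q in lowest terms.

Use the convergent recurrence hₖ = aₖ·hₖ₋₁ + hₖ₋₂ (and likewise for the denominators kₖ):
a_0 = 4: 4/1
a_1 = 3: 13/3
a_2 = 2: 30/7
a_3 = 49: 1483/346
a_4 = 7: 10411/2429

10411/2429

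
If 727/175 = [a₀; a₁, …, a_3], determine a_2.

727 = 4·175 + 27, so a_0 = 4
175 = 6·27 + 13, so a_1 = 6
27 = 2·13 + 1, so a_2 = 2

2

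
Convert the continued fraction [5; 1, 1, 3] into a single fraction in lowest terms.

a_0 = 5: 5/1
a_1 = 1: 6/1
a_2 = 1: 11/2
a_3 = 3: 39/7

39/7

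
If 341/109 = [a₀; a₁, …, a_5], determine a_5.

341 = 3·109 + 14, so a_0 = 3
109 = 7·14 + 11, so a_1 = 7
14 = 1·11 + 3, so a_2 = 1
11 = 3·3 + 2, so a_3 = 3
3 = 1·2 + 1, so a_4 = 1
2 = 2·1 + 0, so a_5 = 2

2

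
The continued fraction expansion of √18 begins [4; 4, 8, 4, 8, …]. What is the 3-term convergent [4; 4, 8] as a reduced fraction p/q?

a_0 = 4: 4/1
a_1 = 4: 17/4
a_2 = 8: 140/33

140/33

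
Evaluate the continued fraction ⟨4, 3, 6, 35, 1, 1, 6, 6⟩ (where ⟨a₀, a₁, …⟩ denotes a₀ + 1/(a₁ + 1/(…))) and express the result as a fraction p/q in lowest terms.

a_0 = 4: 4/1
a_1 = 3: 13/3
a_2 = 6: 82/19
a_3 = 35: 2883/668
a_4 = 1: 2965/687
a_5 = 1: 5848/1355
a_6 = 6: 38053/8817
a_7 = 6: 234166/54257

234166/54257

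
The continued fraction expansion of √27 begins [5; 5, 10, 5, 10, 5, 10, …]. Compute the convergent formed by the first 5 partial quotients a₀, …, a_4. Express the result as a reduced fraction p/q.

Compute successive convergents:
a_0 = 5: 5/1
a_1 = 5: 26/5
a_2 = 10: 265/51
a_3 = 5: 1351/260
a_4 = 10: 13775/2651

13775/2651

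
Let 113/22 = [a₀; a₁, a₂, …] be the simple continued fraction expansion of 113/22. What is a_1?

7

Repeatedly divide and take the remainder:
⌊113/22⌋ = 5, remainder 3
⌊22/3⌋ = 7, remainder 1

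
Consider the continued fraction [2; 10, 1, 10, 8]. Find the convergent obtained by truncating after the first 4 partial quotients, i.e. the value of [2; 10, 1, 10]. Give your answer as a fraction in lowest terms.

a_0 = 2: 2/1
a_1 = 10: 21/10
a_2 = 1: 23/11
a_3 = 10: 251/120

251/120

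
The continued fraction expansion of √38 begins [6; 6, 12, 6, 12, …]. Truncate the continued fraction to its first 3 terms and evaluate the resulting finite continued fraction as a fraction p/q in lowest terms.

450/73

a_0 = 6: 6/1
a_1 = 6: 37/6
a_2 = 12: 450/73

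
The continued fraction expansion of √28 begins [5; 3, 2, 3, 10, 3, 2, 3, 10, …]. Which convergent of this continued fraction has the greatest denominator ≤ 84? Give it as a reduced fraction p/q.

a_0 = 5: 5/1  (≤ bound)
a_1 = 3: 16/3  (≤ bound)
a_2 = 2: 37/7  (≤ bound)
a_3 = 3: 127/24  (≤ bound)
a_4 = 10: 1307/247  (> 84, stop)

127/24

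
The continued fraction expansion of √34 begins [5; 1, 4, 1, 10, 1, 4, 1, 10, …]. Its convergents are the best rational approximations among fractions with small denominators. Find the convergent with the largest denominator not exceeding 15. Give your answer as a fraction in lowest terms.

List convergents until the denominator exceeds the bound:
a_0 = 5: 5/1  (≤ bound)
a_1 = 1: 6/1  (≤ bound)
a_2 = 4: 29/5  (≤ bound)
a_3 = 1: 35/6  (≤ bound)
a_4 = 10: 379/65  (> 15, stop)

35/6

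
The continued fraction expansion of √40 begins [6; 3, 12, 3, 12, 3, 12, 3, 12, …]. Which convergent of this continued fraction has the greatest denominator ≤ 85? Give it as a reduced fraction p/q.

234/37

a_0 = 6: 6/1  (≤ bound)
a_1 = 3: 19/3  (≤ bound)
a_2 = 12: 234/37  (≤ bound)
a_3 = 3: 721/114  (> 85, stop)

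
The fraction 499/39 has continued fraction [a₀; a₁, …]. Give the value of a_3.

Apply division with remainder until the remainder is 0:
499 = 12·39 + 31, so a_0 = 12
39 = 1·31 + 8, so a_1 = 1
31 = 3·8 + 7, so a_2 = 3
8 = 1·7 + 1, so a_3 = 1

1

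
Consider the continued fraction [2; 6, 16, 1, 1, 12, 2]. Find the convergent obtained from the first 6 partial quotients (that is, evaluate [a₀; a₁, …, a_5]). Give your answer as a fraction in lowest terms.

5419/2503

Start with 12.
1 + 1/(12/1) = 1 + 1/12 = 13/12
1 + 1/(13/12) = 1 + 12/13 = 25/13
16 + 1/(25/13) = 16 + 13/25 = 413/25
6 + 1/(413/25) = 6 + 25/413 = 2503/413
2 + 1/(2503/413) = 2 + 413/2503 = 5419/2503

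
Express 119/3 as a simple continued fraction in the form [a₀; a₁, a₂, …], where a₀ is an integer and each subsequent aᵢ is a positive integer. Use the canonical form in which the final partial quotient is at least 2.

[39; 1, 2]

119 = 39·3 + 2, so a_0 = 39
3 = 1·2 + 1, so a_1 = 1
2 = 2·1 + 0, so a_2 = 2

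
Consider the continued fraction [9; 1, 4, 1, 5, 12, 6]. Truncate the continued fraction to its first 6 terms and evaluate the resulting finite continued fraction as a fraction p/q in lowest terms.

4187/426

Start with 12.
5 + 1/(12/1) = 5 + 1/12 = 61/12
1 + 1/(61/12) = 1 + 12/61 = 73/61
4 + 1/(73/61) = 4 + 61/73 = 353/73
1 + 1/(353/73) = 1 + 73/353 = 426/353
9 + 1/(426/353) = 9 + 353/426 = 4187/426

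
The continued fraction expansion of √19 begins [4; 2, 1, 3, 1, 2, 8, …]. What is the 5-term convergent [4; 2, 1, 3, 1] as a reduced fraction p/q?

61/14

Compute successive convergents:
a_0 = 4: 4/1
a_1 = 2: 9/2
a_2 = 1: 13/3
a_3 = 3: 48/11
a_4 = 1: 61/14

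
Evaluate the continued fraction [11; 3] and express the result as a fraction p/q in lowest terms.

34/3

Start with 3.
11 + 1/(3/1) = 11 + 1/3 = 34/3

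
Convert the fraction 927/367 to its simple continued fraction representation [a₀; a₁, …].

Apply division with remainder until the remainder is 0:
927 ÷ 367 → quotient 2, remainder 193
367 ÷ 193 → quotient 1, remainder 174
193 ÷ 174 → quotient 1, remainder 19
174 ÷ 19 → quotient 9, remainder 3
19 ÷ 3 → quotient 6, remainder 1
3 ÷ 1 → quotient 3, remainder 0

[2; 1, 1, 9, 6, 3]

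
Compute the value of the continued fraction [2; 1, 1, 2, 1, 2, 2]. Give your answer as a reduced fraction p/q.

116/45

Start with 2.
2 + 1/(2/1) = 2 + 1/2 = 5/2
1 + 1/(5/2) = 1 + 2/5 = 7/5
2 + 1/(7/5) = 2 + 5/7 = 19/7
1 + 1/(19/7) = 1 + 7/19 = 26/19
1 + 1/(26/19) = 1 + 19/26 = 45/26
2 + 1/(45/26) = 2 + 26/45 = 116/45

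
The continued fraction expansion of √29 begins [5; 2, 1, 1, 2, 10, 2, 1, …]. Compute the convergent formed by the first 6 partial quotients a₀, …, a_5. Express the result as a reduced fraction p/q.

727/135

a_0 = 5: 5/1
a_1 = 2: 11/2
a_2 = 1: 16/3
a_3 = 1: 27/5
a_4 = 2: 70/13
a_5 = 10: 727/135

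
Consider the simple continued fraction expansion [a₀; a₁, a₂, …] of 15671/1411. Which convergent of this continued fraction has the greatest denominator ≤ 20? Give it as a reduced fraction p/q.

211/19

List convergents until the denominator exceeds the bound:
a_0 = 11: 11/1  (≤ bound)
a_1 = 9: 100/9  (≤ bound)
a_2 = 2: 211/19  (≤ bound)
a_3 = 2: 522/47  (> 20, stop)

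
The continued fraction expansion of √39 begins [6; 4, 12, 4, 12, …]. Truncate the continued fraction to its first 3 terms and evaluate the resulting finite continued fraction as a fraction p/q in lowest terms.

306/49

a_0 = 6: 6/1
a_1 = 4: 25/4
a_2 = 12: 306/49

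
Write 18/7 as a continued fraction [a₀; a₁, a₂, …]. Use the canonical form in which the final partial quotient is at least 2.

[2; 1, 1, 3]

⌊18/7⌋ = 2, remainder 4
⌊7/4⌋ = 1, remainder 3
⌊4/3⌋ = 1, remainder 1
⌊3/1⌋ = 3, remainder 0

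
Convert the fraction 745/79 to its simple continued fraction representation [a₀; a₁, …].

[9; 2, 3, 11]

745 ÷ 79 → quotient 9, remainder 34
79 ÷ 34 → quotient 2, remainder 11
34 ÷ 11 → quotient 3, remainder 1
11 ÷ 1 → quotient 11, remainder 0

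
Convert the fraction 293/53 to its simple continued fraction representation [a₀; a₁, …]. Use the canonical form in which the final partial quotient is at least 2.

[5; 1, 1, 8, 3]

Apply division with remainder until the remainder is 0:
293 = 5·53 + 28, so a_0 = 5
53 = 1·28 + 25, so a_1 = 1
28 = 1·25 + 3, so a_2 = 1
25 = 8·3 + 1, so a_3 = 8
3 = 3·1 + 0, so a_4 = 3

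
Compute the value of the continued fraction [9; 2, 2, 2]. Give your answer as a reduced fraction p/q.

Start with 2.
2 + 1/(2/1) = 2 + 1/2 = 5/2
2 + 1/(5/2) = 2 + 2/5 = 12/5
9 + 1/(12/5) = 9 + 5/12 = 113/12

113/12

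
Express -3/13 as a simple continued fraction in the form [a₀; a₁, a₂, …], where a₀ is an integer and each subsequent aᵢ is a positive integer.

[-1; 1, 3, 3]

-3 = -1·13 + 10, so a_0 = -1
13 = 1·10 + 3, so a_1 = 1
10 = 3·3 + 1, so a_2 = 3
3 = 3·1 + 0, so a_3 = 3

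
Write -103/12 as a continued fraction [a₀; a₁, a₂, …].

⌊-103/12⌋ = -9, remainder 5
⌊12/5⌋ = 2, remainder 2
⌊5/2⌋ = 2, remainder 1
⌊2/1⌋ = 2, remainder 0

[-9; 2, 2, 2]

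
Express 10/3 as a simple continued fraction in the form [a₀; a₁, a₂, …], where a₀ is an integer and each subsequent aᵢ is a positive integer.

[3; 3]

Run the Euclidean algorithm, recording each quotient:
10 ÷ 3 → quotient 3, remainder 1
3 ÷ 1 → quotient 3, remainder 0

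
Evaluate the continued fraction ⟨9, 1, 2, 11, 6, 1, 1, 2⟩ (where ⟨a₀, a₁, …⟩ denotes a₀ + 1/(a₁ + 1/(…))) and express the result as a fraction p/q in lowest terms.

11002/1137

a_0 = 9: 9/1
a_1 = 1: 10/1
a_2 = 2: 29/3
a_3 = 11: 329/34
a_4 = 6: 2003/207
a_5 = 1: 2332/241
a_6 = 1: 4335/448
a_7 = 2: 11002/1137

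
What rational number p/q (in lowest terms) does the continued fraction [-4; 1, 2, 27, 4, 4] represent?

Start with 4.
4 + 1/(4/1) = 4 + 1/4 = 17/4
27 + 1/(17/4) = 27 + 4/17 = 463/17
2 + 1/(463/17) = 2 + 17/463 = 943/463
1 + 1/(943/463) = 1 + 463/943 = 1406/943
-4 + 1/(1406/943) = -4 + 943/1406 = -4681/1406

-4681/1406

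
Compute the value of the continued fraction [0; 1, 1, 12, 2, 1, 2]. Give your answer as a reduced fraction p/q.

107/206

Start with 2.
1 + 1/(2/1) = 1 + 1/2 = 3/2
2 + 1/(3/2) = 2 + 2/3 = 8/3
12 + 1/(8/3) = 12 + 3/8 = 99/8
1 + 1/(99/8) = 1 + 8/99 = 107/99
1 + 1/(107/99) = 1 + 99/107 = 206/107
0 + 1/(206/107) = 0 + 107/206 = 107/206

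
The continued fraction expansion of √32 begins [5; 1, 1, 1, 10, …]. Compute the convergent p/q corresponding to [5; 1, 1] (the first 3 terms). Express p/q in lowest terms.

Collapse the nested fraction from the inside out:
Start with 1.
1 + 1/(1/1) = 1 + 1/1 = 2/1
5 + 1/(2/1) = 5 + 1/2 = 11/2

11/2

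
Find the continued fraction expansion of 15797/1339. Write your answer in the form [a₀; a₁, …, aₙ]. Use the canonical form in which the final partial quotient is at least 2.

[11; 1, 3, 1, 15, 1, 15]

Run the Euclidean algorithm, recording each quotient:
⌊15797/1339⌋ = 11, remainder 1068
⌊1339/1068⌋ = 1, remainder 271
⌊1068/271⌋ = 3, remainder 255
⌊271/255⌋ = 1, remainder 16
⌊255/16⌋ = 15, remainder 15
⌊16/15⌋ = 1, remainder 1
⌊15/1⌋ = 15, remainder 0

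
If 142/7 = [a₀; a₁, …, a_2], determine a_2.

Repeatedly divide and take the remainder:
⌊142/7⌋ = 20, remainder 2
⌊7/2⌋ = 3, remainder 1
⌊2/1⌋ = 2, remainder 0

2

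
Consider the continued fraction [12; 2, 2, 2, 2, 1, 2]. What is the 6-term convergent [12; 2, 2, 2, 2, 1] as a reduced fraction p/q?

Work from the innermost term outward:
Start with 1.
2 + 1/(1/1) = 2 + 1/1 = 3/1
2 + 1/(3/1) = 2 + 1/3 = 7/3
2 + 1/(7/3) = 2 + 3/7 = 17/7
2 + 1/(17/7) = 2 + 7/17 = 41/17
12 + 1/(41/17) = 12 + 17/41 = 509/41

509/41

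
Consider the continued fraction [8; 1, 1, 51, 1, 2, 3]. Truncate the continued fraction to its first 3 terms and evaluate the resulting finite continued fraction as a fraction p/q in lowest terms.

17/2

a_0 = 8: 8/1
a_1 = 1: 9/1
a_2 = 1: 17/2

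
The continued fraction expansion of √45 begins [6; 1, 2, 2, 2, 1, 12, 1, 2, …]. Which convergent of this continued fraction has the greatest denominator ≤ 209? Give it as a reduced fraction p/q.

a_0 = 6: 6/1  (≤ bound)
a_1 = 1: 7/1  (≤ bound)
a_2 = 2: 20/3  (≤ bound)
a_3 = 2: 47/7  (≤ bound)
a_4 = 2: 114/17  (≤ bound)
a_5 = 1: 161/24  (≤ bound)
a_6 = 12: 2046/305  (> 209, stop)

161/24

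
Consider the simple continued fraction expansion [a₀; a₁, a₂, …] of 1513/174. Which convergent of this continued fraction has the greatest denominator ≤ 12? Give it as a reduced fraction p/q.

87/10

List convergents until the denominator exceeds the bound:
a_0 = 8: 8/1  (≤ bound)
a_1 = 1: 9/1  (≤ bound)
a_2 = 2: 26/3  (≤ bound)
a_3 = 3: 87/10  (≤ bound)
a_4 = 1: 113/13  (> 12, stop)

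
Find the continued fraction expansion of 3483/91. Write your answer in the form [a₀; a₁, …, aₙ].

[38; 3, 1, 1, 1, 3, 2]

Repeatedly divide and take the remainder:
3483 ÷ 91 → quotient 38, remainder 25
91 ÷ 25 → quotient 3, remainder 16
25 ÷ 16 → quotient 1, remainder 9
16 ÷ 9 → quotient 1, remainder 7
9 ÷ 7 → quotient 1, remainder 2
7 ÷ 2 → quotient 3, remainder 1
2 ÷ 1 → quotient 2, remainder 0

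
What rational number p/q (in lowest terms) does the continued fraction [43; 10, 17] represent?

7370/171

Start with 17.
10 + 1/(17/1) = 10 + 1/17 = 171/17
43 + 1/(171/17) = 43 + 17/171 = 7370/171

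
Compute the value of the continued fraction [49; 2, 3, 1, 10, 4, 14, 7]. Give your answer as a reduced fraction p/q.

1976843/39982

Start with 7.
14 + 1/(7/1) = 14 + 1/7 = 99/7
4 + 1/(99/7) = 4 + 7/99 = 403/99
10 + 1/(403/99) = 10 + 99/403 = 4129/403
1 + 1/(4129/403) = 1 + 403/4129 = 4532/4129
3 + 1/(4532/4129) = 3 + 4129/4532 = 17725/4532
2 + 1/(17725/4532) = 2 + 4532/17725 = 39982/17725
49 + 1/(39982/17725) = 49 + 17725/39982 = 1976843/39982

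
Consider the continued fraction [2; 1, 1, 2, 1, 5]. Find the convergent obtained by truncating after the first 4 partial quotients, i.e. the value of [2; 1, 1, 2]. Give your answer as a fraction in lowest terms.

13/5

Start with 2.
1 + 1/(2/1) = 1 + 1/2 = 3/2
1 + 1/(3/2) = 1 + 2/3 = 5/3
2 + 1/(5/3) = 2 + 3/5 = 13/5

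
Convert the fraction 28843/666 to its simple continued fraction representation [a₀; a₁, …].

[43; 3, 4, 51]

Apply division with remainder until the remainder is 0:
28843 = 43·666 + 205, so a_0 = 43
666 = 3·205 + 51, so a_1 = 3
205 = 4·51 + 1, so a_2 = 4
51 = 51·1 + 0, so a_3 = 51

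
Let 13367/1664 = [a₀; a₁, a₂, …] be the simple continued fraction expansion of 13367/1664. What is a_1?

13367 = 8·1664 + 55, so a_0 = 8
1664 = 30·55 + 14, so a_1 = 30

30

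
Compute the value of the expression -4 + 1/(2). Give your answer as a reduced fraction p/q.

-7/2

a_0 = -4: -4/1
a_1 = 2: -7/2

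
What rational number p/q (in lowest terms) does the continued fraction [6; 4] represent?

25/4

a_0 = 6: 6/1
a_1 = 4: 25/4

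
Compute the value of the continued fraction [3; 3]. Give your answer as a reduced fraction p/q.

a_0 = 3: 3/1
a_1 = 3: 10/3

10/3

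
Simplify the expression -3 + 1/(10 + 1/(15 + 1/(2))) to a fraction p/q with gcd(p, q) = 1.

a_0 = -3: -3/1
a_1 = 10: -29/10
a_2 = 15: -438/151
a_3 = 2: -905/312

-905/312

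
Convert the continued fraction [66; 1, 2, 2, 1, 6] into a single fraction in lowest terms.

a_0 = 66: 66/1
a_1 = 1: 67/1
a_2 = 2: 200/3
a_3 = 2: 467/7
a_4 = 1: 667/10
a_5 = 6: 4469/67

4469/67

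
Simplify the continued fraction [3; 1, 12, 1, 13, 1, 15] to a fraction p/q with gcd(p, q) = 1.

Collapse the nested fraction from the inside out:
Start with 15.
1 + 1/(15/1) = 1 + 1/15 = 16/15
13 + 1/(16/15) = 13 + 15/16 = 223/16
1 + 1/(223/16) = 1 + 16/223 = 239/223
12 + 1/(239/223) = 12 + 223/239 = 3091/239
1 + 1/(3091/239) = 1 + 239/3091 = 3330/3091
3 + 1/(3330/3091) = 3 + 3091/3330 = 13081/3330

13081/3330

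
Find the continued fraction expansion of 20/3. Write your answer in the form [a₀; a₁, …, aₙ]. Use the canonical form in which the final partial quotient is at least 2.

[6; 1, 2]

⌊20/3⌋ = 6, remainder 2
⌊3/2⌋ = 1, remainder 1
⌊2/1⌋ = 2, remainder 0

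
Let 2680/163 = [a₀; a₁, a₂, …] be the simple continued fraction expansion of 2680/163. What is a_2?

3

Repeatedly divide and take the remainder:
2680 ÷ 163 → quotient 16, remainder 72
163 ÷ 72 → quotient 2, remainder 19
72 ÷ 19 → quotient 3, remainder 15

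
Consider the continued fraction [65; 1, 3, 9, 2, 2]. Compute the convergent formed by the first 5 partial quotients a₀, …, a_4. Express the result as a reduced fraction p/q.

Compute successive convergents:
a_0 = 65: 65/1
a_1 = 1: 66/1
a_2 = 3: 263/4
a_3 = 9: 2433/37
a_4 = 2: 5129/78

5129/78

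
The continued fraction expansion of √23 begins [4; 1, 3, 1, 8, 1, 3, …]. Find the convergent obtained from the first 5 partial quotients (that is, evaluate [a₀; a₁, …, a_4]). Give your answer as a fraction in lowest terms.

a_0 = 4: 4/1
a_1 = 1: 5/1
a_2 = 3: 19/4
a_3 = 1: 24/5
a_4 = 8: 211/44

211/44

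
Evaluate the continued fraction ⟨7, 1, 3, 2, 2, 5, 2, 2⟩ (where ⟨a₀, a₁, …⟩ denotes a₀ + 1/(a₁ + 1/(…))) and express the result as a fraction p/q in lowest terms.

Collapse the nested fraction from the inside out:
Start with 2.
2 + 1/(2/1) = 2 + 1/2 = 5/2
5 + 1/(5/2) = 5 + 2/5 = 27/5
2 + 1/(27/5) = 2 + 5/27 = 59/27
2 + 1/(59/27) = 2 + 27/59 = 145/59
3 + 1/(145/59) = 3 + 59/145 = 494/145
1 + 1/(494/145) = 1 + 145/494 = 639/494
7 + 1/(639/494) = 7 + 494/639 = 4967/639

4967/639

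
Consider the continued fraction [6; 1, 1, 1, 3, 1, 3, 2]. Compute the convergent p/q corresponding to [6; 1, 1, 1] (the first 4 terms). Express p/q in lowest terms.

20/3

Collapse the nested fraction from the inside out:
Start with 1.
1 + 1/(1/1) = 1 + 1/1 = 2/1
1 + 1/(2/1) = 1 + 1/2 = 3/2
6 + 1/(3/2) = 6 + 2/3 = 20/3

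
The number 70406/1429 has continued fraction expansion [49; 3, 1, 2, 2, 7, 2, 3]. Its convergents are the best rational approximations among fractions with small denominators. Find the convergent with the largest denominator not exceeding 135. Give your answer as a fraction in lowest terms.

1281/26

a_0 = 49: 49/1  (≤ bound)
a_1 = 3: 148/3  (≤ bound)
a_2 = 1: 197/4  (≤ bound)
a_3 = 2: 542/11  (≤ bound)
a_4 = 2: 1281/26  (≤ bound)
a_5 = 7: 9509/193  (> 135, stop)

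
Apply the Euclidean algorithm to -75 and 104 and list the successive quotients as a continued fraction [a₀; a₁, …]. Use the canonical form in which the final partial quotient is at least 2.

[-1; 3, 1, 1, 2, 2, 2]

⌊-75/104⌋ = -1, remainder 29
⌊104/29⌋ = 3, remainder 17
⌊29/17⌋ = 1, remainder 12
⌊17/12⌋ = 1, remainder 5
⌊12/5⌋ = 2, remainder 2
⌊5/2⌋ = 2, remainder 1
⌊2/1⌋ = 2, remainder 0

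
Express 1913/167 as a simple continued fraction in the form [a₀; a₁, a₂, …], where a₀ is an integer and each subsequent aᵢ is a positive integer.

[11; 2, 5, 15]

Repeatedly divide and take the remainder:
1913 ÷ 167 → quotient 11, remainder 76
167 ÷ 76 → quotient 2, remainder 15
76 ÷ 15 → quotient 5, remainder 1
15 ÷ 1 → quotient 15, remainder 0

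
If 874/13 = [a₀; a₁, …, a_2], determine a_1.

⌊874/13⌋ = 67, remainder 3
⌊13/3⌋ = 4, remainder 1

4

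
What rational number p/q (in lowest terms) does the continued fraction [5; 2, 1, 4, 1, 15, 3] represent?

Compute successive convergents:
a_0 = 5: 5/1
a_1 = 2: 11/2
a_2 = 1: 16/3
a_3 = 4: 75/14
a_4 = 1: 91/17
a_5 = 15: 1440/269
a_6 = 3: 4411/824

4411/824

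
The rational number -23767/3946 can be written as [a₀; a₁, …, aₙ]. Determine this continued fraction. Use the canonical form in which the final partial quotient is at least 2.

[-7; 1, 42, 2, 1, 3, 8]

⌊-23767/3946⌋ = -7, remainder 3855
⌊3946/3855⌋ = 1, remainder 91
⌊3855/91⌋ = 42, remainder 33
⌊91/33⌋ = 2, remainder 25
⌊33/25⌋ = 1, remainder 8
⌊25/8⌋ = 3, remainder 1
⌊8/1⌋ = 8, remainder 0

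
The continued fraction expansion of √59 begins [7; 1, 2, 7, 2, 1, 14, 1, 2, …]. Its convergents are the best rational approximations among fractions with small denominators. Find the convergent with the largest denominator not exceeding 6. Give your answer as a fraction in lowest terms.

23/3

a_0 = 7: 7/1  (≤ bound)
a_1 = 1: 8/1  (≤ bound)
a_2 = 2: 23/3  (≤ bound)
a_3 = 7: 169/22  (> 6, stop)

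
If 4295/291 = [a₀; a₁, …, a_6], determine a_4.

2

⌊4295/291⌋ = 14, remainder 221
⌊291/221⌋ = 1, remainder 70
⌊221/70⌋ = 3, remainder 11
⌊70/11⌋ = 6, remainder 4
⌊11/4⌋ = 2, remainder 3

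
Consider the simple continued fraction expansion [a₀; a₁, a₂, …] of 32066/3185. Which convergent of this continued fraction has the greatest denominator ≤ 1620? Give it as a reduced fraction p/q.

List convergents until the denominator exceeds the bound:
a_0 = 10: 10/1  (≤ bound)
a_1 = 14: 141/14  (≤ bound)
a_2 = 1: 151/15  (≤ bound)
a_3 = 2: 443/44  (≤ bound)
a_4 = 1: 594/59  (≤ bound)
a_5 = 12: 7571/752  (≤ bound)
a_6 = 1: 8165/811  (≤ bound)
a_7 = 3: 32066/3185  (> 1620, stop)

8165/811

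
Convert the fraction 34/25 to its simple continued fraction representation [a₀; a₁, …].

[1; 2, 1, 3, 2]

34 ÷ 25 → quotient 1, remainder 9
25 ÷ 9 → quotient 2, remainder 7
9 ÷ 7 → quotient 1, remainder 2
7 ÷ 2 → quotient 3, remainder 1
2 ÷ 1 → quotient 2, remainder 0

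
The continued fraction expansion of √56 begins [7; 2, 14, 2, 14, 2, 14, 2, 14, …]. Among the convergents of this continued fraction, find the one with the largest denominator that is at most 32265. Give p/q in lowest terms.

194873/26041

List convergents until the denominator exceeds the bound:
a_0 = 7: 7/1  (≤ bound)
a_1 = 2: 15/2  (≤ bound)
a_2 = 14: 217/29  (≤ bound)
a_3 = 2: 449/60  (≤ bound)
a_4 = 14: 6503/869  (≤ bound)
a_5 = 2: 13455/1798  (≤ bound)
a_6 = 14: 194873/26041  (≤ bound)
a_7 = 2: 403201/53880  (> 32265, stop)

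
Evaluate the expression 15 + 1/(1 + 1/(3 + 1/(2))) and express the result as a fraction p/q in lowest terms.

Start with 2.
3 + 1/(2/1) = 3 + 1/2 = 7/2
1 + 1/(7/2) = 1 + 2/7 = 9/7
15 + 1/(9/7) = 15 + 7/9 = 142/9

142/9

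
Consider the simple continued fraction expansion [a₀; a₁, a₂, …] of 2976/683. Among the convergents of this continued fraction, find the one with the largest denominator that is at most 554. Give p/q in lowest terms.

a_0 = 4: 4/1  (≤ bound)
a_1 = 2: 9/2  (≤ bound)
a_2 = 1: 13/3  (≤ bound)
a_3 = 3: 48/11  (≤ bound)
a_4 = 1: 61/14  (≤ bound)
a_5 = 48: 2976/683  (> 554, stop)

61/14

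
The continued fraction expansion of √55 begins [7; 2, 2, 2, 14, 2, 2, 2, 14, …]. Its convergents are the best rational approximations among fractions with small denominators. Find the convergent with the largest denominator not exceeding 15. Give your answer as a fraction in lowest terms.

89/12

List convergents until the denominator exceeds the bound:
a_0 = 7: 7/1  (≤ bound)
a_1 = 2: 15/2  (≤ bound)
a_2 = 2: 37/5  (≤ bound)
a_3 = 2: 89/12  (≤ bound)
a_4 = 14: 1283/173  (> 15, stop)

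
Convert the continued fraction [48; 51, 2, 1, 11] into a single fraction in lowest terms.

86291/1797

a_0 = 48: 48/1
a_1 = 51: 2449/51
a_2 = 2: 4946/103
a_3 = 1: 7395/154
a_4 = 11: 86291/1797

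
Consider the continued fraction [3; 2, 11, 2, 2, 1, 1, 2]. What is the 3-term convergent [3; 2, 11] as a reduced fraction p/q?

80/23

Build up convergents one term at a time:
a_0 = 3: 3/1
a_1 = 2: 7/2
a_2 = 11: 80/23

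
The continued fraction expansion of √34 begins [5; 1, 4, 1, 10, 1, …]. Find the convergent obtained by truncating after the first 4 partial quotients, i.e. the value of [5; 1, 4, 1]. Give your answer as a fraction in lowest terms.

Start with 1.
4 + 1/(1/1) = 4 + 1/1 = 5/1
1 + 1/(5/1) = 1 + 1/5 = 6/5
5 + 1/(6/5) = 5 + 5/6 = 35/6

35/6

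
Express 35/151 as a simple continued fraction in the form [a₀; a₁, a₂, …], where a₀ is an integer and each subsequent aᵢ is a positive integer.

35 = 0·151 + 35, so a_0 = 0
151 = 4·35 + 11, so a_1 = 4
35 = 3·11 + 2, so a_2 = 3
11 = 5·2 + 1, so a_3 = 5
2 = 2·1 + 0, so a_4 = 2

[0; 4, 3, 5, 2]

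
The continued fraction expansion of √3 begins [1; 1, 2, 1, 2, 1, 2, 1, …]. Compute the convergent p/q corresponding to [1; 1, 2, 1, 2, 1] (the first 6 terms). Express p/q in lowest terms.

Compute successive convergents:
a_0 = 1: 1/1
a_1 = 1: 2/1
a_2 = 2: 5/3
a_3 = 1: 7/4
a_4 = 2: 19/11
a_5 = 1: 26/15

26/15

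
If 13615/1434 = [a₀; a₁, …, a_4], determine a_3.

3

⌊13615/1434⌋ = 9, remainder 709
⌊1434/709⌋ = 2, remainder 16
⌊709/16⌋ = 44, remainder 5
⌊16/5⌋ = 3, remainder 1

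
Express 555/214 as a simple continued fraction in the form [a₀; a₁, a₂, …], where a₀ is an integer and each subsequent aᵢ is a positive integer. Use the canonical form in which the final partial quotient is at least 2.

[2; 1, 1, 2, 5, 1, 2, 2]

Repeatedly divide and take the remainder:
⌊555/214⌋ = 2, remainder 127
⌊214/127⌋ = 1, remainder 87
⌊127/87⌋ = 1, remainder 40
⌊87/40⌋ = 2, remainder 7
⌊40/7⌋ = 5, remainder 5
⌊7/5⌋ = 1, remainder 2
⌊5/2⌋ = 2, remainder 1
⌊2/1⌋ = 2, remainder 0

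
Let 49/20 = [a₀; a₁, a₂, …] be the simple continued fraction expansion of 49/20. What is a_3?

2

Run the Euclidean algorithm, recording each quotient:
49 ÷ 20 → quotient 2, remainder 9
20 ÷ 9 → quotient 2, remainder 2
9 ÷ 2 → quotient 4, remainder 1
2 ÷ 1 → quotient 2, remainder 0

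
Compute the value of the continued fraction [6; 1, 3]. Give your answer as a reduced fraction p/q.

27/4

Build up convergents one term at a time:
a_0 = 6: 6/1
a_1 = 1: 7/1
a_2 = 3: 27/4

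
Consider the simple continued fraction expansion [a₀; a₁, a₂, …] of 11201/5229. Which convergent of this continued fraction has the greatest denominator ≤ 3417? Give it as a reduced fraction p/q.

List convergents until the denominator exceeds the bound:
a_0 = 2: 2/1  (≤ bound)
a_1 = 7: 15/7  (≤ bound)
a_2 = 26: 392/183  (≤ bound)
a_3 = 1: 407/190  (≤ bound)
a_4 = 1: 799/373  (≤ bound)
a_5 = 6: 5201/2428  (≤ bound)
a_6 = 2: 11201/5229  (> 3417, stop)

5201/2428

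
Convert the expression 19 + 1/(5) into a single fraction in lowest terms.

96/5

Starting at the tail and folding back:
Start with 5.
19 + 1/(5/1) = 19 + 1/5 = 96/5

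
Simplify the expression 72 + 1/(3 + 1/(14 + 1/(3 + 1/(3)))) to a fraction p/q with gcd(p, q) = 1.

Start with 3.
3 + 1/(3/1) = 3 + 1/3 = 10/3
14 + 1/(10/3) = 14 + 3/10 = 143/10
3 + 1/(143/10) = 3 + 10/143 = 439/143
72 + 1/(439/143) = 72 + 143/439 = 31751/439

31751/439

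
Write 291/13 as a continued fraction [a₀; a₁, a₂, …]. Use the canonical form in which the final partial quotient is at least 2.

291 ÷ 13 → quotient 22, remainder 5
13 ÷ 5 → quotient 2, remainder 3
5 ÷ 3 → quotient 1, remainder 2
3 ÷ 2 → quotient 1, remainder 1
2 ÷ 1 → quotient 2, remainder 0

[22; 2, 1, 1, 2]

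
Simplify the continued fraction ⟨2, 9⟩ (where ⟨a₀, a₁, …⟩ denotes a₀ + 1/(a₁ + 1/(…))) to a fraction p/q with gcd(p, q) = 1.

19/9

Build up convergents one term at a time:
a_0 = 2: 2/1
a_1 = 9: 19/9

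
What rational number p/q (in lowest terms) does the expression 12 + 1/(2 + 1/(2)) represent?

a_0 = 12: 12/1
a_1 = 2: 25/2
a_2 = 2: 62/5

62/5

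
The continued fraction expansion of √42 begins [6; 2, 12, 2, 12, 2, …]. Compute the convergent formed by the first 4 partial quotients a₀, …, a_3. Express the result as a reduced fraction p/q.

337/52

a_0 = 6: 6/1
a_1 = 2: 13/2
a_2 = 12: 162/25
a_3 = 2: 337/52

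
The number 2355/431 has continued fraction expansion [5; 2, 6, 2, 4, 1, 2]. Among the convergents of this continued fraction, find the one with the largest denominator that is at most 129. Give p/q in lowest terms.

683/125

List convergents until the denominator exceeds the bound:
a_0 = 5: 5/1  (≤ bound)
a_1 = 2: 11/2  (≤ bound)
a_2 = 6: 71/13  (≤ bound)
a_3 = 2: 153/28  (≤ bound)
a_4 = 4: 683/125  (≤ bound)
a_5 = 1: 836/153  (> 129, stop)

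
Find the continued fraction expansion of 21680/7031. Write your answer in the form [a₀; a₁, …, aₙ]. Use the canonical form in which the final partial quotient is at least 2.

21680 = 3·7031 + 587, so a_0 = 3
7031 = 11·587 + 574, so a_1 = 11
587 = 1·574 + 13, so a_2 = 1
574 = 44·13 + 2, so a_3 = 44
13 = 6·2 + 1, so a_4 = 6
2 = 2·1 + 0, so a_5 = 2

[3; 11, 1, 44, 6, 2]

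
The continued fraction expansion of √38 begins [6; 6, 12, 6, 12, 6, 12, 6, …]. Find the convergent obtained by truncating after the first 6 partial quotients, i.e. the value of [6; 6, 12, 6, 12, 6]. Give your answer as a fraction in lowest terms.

202501/32850

Collapse the nested fraction from the inside out:
Start with 6.
12 + 1/(6/1) = 12 + 1/6 = 73/6
6 + 1/(73/6) = 6 + 6/73 = 444/73
12 + 1/(444/73) = 12 + 73/444 = 5401/444
6 + 1/(5401/444) = 6 + 444/5401 = 32850/5401
6 + 1/(32850/5401) = 6 + 5401/32850 = 202501/32850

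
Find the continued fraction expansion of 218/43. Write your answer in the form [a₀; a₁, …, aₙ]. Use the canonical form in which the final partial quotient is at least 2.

[5; 14, 3]

⌊218/43⌋ = 5, remainder 3
⌊43/3⌋ = 14, remainder 1
⌊3/1⌋ = 3, remainder 0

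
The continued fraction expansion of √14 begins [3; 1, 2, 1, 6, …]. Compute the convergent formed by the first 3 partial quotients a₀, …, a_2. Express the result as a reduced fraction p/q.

Build up convergents one term at a time:
a_0 = 3: 3/1
a_1 = 1: 4/1
a_2 = 2: 11/3

11/3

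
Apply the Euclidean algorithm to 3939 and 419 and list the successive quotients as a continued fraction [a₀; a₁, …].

Apply division with remainder until the remainder is 0:
3939 = 9·419 + 168, so a_0 = 9
419 = 2·168 + 83, so a_1 = 2
168 = 2·83 + 2, so a_2 = 2
83 = 41·2 + 1, so a_3 = 41
2 = 2·1 + 0, so a_4 = 2

[9; 2, 2, 41, 2]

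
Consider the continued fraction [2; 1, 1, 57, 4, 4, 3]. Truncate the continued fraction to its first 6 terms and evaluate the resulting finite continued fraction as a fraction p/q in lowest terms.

4916/1963

a_0 = 2: 2/1
a_1 = 1: 3/1
a_2 = 1: 5/2
a_3 = 57: 288/115
a_4 = 4: 1157/462
a_5 = 4: 4916/1963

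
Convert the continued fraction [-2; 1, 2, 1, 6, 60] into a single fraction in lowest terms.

a_0 = -2: -2/1
a_1 = 1: -1/1
a_2 = 2: -4/3
a_3 = 1: -5/4
a_4 = 6: -34/27
a_5 = 60: -2045/1624

-2045/1624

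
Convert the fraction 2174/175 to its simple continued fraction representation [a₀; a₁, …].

2174 ÷ 175 → quotient 12, remainder 74
175 ÷ 74 → quotient 2, remainder 27
74 ÷ 27 → quotient 2, remainder 20
27 ÷ 20 → quotient 1, remainder 7
20 ÷ 7 → quotient 2, remainder 6
7 ÷ 6 → quotient 1, remainder 1
6 ÷ 1 → quotient 6, remainder 0

[12; 2, 2, 1, 2, 1, 6]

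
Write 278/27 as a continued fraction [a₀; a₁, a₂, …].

⌊278/27⌋ = 10, remainder 8
⌊27/8⌋ = 3, remainder 3
⌊8/3⌋ = 2, remainder 2
⌊3/2⌋ = 1, remainder 1
⌊2/1⌋ = 2, remainder 0

[10; 3, 2, 1, 2]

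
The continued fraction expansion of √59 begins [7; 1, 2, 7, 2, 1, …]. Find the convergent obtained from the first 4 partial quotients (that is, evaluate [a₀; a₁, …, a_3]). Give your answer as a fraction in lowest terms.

169/22

Build up convergents one term at a time:
a_0 = 7: 7/1
a_1 = 1: 8/1
a_2 = 2: 23/3
a_3 = 7: 169/22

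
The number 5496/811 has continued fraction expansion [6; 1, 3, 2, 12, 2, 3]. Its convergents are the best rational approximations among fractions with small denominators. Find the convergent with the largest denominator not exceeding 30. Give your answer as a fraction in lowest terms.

a_0 = 6: 6/1  (≤ bound)
a_1 = 1: 7/1  (≤ bound)
a_2 = 3: 27/4  (≤ bound)
a_3 = 2: 61/9  (≤ bound)
a_4 = 12: 759/112  (> 30, stop)

61/9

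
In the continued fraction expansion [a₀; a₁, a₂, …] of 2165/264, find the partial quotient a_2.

Apply division with remainder until the remainder is 0:
2165 ÷ 264 → quotient 8, remainder 53
264 ÷ 53 → quotient 4, remainder 52
53 ÷ 52 → quotient 1, remainder 1

1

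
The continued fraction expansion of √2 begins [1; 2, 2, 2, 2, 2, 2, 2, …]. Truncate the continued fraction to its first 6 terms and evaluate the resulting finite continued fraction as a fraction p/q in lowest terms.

99/70

Collapse the nested fraction from the inside out:
Start with 2.
2 + 1/(2/1) = 2 + 1/2 = 5/2
2 + 1/(5/2) = 2 + 2/5 = 12/5
2 + 1/(12/5) = 2 + 5/12 = 29/12
2 + 1/(29/12) = 2 + 12/29 = 70/29
1 + 1/(70/29) = 1 + 29/70 = 99/70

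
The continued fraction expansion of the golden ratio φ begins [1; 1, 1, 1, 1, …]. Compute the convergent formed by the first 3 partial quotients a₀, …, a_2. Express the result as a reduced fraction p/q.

Starting at the tail and folding back:
Start with 1.
1 + 1/(1/1) = 1 + 1/1 = 2/1
1 + 1/(2/1) = 1 + 1/2 = 3/2

3/2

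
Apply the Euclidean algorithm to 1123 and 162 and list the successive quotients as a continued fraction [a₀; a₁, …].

1123 ÷ 162 → quotient 6, remainder 151
162 ÷ 151 → quotient 1, remainder 11
151 ÷ 11 → quotient 13, remainder 8
11 ÷ 8 → quotient 1, remainder 3
8 ÷ 3 → quotient 2, remainder 2
3 ÷ 2 → quotient 1, remainder 1
2 ÷ 1 → quotient 2, remainder 0

[6; 1, 13, 1, 2, 1, 2]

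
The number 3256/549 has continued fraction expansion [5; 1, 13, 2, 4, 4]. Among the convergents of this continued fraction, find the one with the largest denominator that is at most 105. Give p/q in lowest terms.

172/29

List convergents until the denominator exceeds the bound:
a_0 = 5: 5/1  (≤ bound)
a_1 = 1: 6/1  (≤ bound)
a_2 = 13: 83/14  (≤ bound)
a_3 = 2: 172/29  (≤ bound)
a_4 = 4: 771/130  (> 105, stop)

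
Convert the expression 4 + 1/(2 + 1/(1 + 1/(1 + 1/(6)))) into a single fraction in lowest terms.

a_0 = 4: 4/1
a_1 = 2: 9/2
a_2 = 1: 13/3
a_3 = 1: 22/5
a_4 = 6: 145/33

145/33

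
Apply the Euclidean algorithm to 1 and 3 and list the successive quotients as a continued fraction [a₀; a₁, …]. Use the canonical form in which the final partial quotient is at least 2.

[0; 3]

Apply division with remainder until the remainder is 0:
1 = 0·3 + 1, so a_0 = 0
3 = 3·1 + 0, so a_1 = 3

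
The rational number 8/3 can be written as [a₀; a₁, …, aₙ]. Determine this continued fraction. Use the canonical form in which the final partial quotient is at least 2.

Repeatedly divide and take the remainder:
8 = 2·3 + 2, so a_0 = 2
3 = 1·2 + 1, so a_1 = 1
2 = 2·1 + 0, so a_2 = 2

[2; 1, 2]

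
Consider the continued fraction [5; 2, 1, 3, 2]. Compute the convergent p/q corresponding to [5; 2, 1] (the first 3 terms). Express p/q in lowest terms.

Start with 1.
2 + 1/(1/1) = 2 + 1/1 = 3/1
5 + 1/(3/1) = 5 + 1/3 = 16/3

16/3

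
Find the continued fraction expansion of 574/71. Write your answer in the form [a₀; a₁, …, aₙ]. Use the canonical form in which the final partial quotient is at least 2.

Run the Euclidean algorithm, recording each quotient:
⌊574/71⌋ = 8, remainder 6
⌊71/6⌋ = 11, remainder 5
⌊6/5⌋ = 1, remainder 1
⌊5/1⌋ = 5, remainder 0

[8; 11, 1, 5]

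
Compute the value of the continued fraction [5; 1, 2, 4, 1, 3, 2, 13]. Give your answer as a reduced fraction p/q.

10552/1855

Use the convergent recurrence hₖ = aₖ·hₖ₋₁ + hₖ₋₂ (and likewise for the denominators kₖ):
a_0 = 5: 5/1
a_1 = 1: 6/1
a_2 = 2: 17/3
a_3 = 4: 74/13
a_4 = 1: 91/16
a_5 = 3: 347/61
a_6 = 2: 785/138
a_7 = 13: 10552/1855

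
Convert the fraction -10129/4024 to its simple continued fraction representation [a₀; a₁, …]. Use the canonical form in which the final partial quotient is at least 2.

-10129 ÷ 4024 → quotient -3, remainder 1943
4024 ÷ 1943 → quotient 2, remainder 138
1943 ÷ 138 → quotient 14, remainder 11
138 ÷ 11 → quotient 12, remainder 6
11 ÷ 6 → quotient 1, remainder 5
6 ÷ 5 → quotient 1, remainder 1
5 ÷ 1 → quotient 5, remainder 0

[-3; 2, 14, 12, 1, 1, 5]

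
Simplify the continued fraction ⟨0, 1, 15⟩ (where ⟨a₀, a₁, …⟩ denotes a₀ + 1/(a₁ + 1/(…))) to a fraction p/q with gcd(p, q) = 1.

Start with 15.
1 + 1/(15/1) = 1 + 1/15 = 16/15
0 + 1/(16/15) = 0 + 15/16 = 15/16

15/16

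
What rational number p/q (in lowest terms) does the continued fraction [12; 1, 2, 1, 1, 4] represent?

407/32

a_0 = 12: 12/1
a_1 = 1: 13/1
a_2 = 2: 38/3
a_3 = 1: 51/4
a_4 = 1: 89/7
a_5 = 4: 407/32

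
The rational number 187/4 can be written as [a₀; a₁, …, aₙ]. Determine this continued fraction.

[46; 1, 3]

Apply division with remainder until the remainder is 0:
187 ÷ 4 → quotient 46, remainder 3
4 ÷ 3 → quotient 1, remainder 1
3 ÷ 1 → quotient 3, remainder 0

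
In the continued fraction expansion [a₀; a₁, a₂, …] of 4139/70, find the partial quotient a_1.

7

4139 = 59·70 + 9, so a_0 = 59
70 = 7·9 + 7, so a_1 = 7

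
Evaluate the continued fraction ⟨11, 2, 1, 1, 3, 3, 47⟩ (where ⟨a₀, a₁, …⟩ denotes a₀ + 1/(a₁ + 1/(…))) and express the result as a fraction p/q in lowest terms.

Use the convergent recurrence hₖ = aₖ·hₖ₋₁ + hₖ₋₂ (and likewise for the denominators kₖ):
a_0 = 11: 11/1
a_1 = 2: 23/2
a_2 = 1: 34/3
a_3 = 1: 57/5
a_4 = 3: 205/18
a_5 = 3: 672/59
a_6 = 47: 31789/2791

31789/2791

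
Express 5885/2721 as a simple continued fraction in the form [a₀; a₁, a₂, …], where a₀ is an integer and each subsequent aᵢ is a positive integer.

5885 ÷ 2721 → quotient 2, remainder 443
2721 ÷ 443 → quotient 6, remainder 63
443 ÷ 63 → quotient 7, remainder 2
63 ÷ 2 → quotient 31, remainder 1
2 ÷ 1 → quotient 2, remainder 0

[2; 6, 7, 31, 2]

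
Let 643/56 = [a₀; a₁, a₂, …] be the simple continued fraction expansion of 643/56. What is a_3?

2

Repeatedly divide and take the remainder:
⌊643/56⌋ = 11, remainder 27
⌊56/27⌋ = 2, remainder 2
⌊27/2⌋ = 13, remainder 1
⌊2/1⌋ = 2, remainder 0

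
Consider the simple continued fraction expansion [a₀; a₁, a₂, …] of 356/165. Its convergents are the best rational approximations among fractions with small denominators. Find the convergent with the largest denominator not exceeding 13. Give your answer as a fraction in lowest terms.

28/13

List convergents until the denominator exceeds the bound:
a_0 = 2: 2/1  (≤ bound)
a_1 = 6: 13/6  (≤ bound)
a_2 = 2: 28/13  (≤ bound)
a_3 = 1: 41/19  (> 13, stop)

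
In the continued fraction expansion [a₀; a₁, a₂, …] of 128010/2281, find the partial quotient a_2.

Run the Euclidean algorithm, recording each quotient:
128010 ÷ 2281 → quotient 56, remainder 274
2281 ÷ 274 → quotient 8, remainder 89
274 ÷ 89 → quotient 3, remainder 7

3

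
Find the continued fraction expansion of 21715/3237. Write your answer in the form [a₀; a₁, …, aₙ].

[6; 1, 2, 2, 3, 44, 1, 2]

21715 ÷ 3237 → quotient 6, remainder 2293
3237 ÷ 2293 → quotient 1, remainder 944
2293 ÷ 944 → quotient 2, remainder 405
944 ÷ 405 → quotient 2, remainder 134
405 ÷ 134 → quotient 3, remainder 3
134 ÷ 3 → quotient 44, remainder 2
3 ÷ 2 → quotient 1, remainder 1
2 ÷ 1 → quotient 2, remainder 0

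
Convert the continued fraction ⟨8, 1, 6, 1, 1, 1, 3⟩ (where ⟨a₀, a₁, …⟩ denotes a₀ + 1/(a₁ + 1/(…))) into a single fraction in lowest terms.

745/84

Start with 3.
1 + 1/(3/1) = 1 + 1/3 = 4/3
1 + 1/(4/3) = 1 + 3/4 = 7/4
1 + 1/(7/4) = 1 + 4/7 = 11/7
6 + 1/(11/7) = 6 + 7/11 = 73/11
1 + 1/(73/11) = 1 + 11/73 = 84/73
8 + 1/(84/73) = 8 + 73/84 = 745/84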